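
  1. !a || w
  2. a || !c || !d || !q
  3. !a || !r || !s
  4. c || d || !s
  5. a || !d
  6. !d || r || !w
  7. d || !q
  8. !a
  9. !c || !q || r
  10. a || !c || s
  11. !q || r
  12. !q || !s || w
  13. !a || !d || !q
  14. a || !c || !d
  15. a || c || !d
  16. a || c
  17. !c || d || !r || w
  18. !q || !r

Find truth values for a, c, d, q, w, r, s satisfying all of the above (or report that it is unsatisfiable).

a = False, c = True, d = False, q = False, w = True, r = True, s = True

Unit clause (!a) forces a = False.
In (a || c) only c is left, so c = True.
In (a || !d) only !d is left, so d = False.
In (d || !q) only !q is left, so q = False.
In (a || !c || s) only s is left, so s = True.
Set w = True.
Set r = True.
All clauses satisfied.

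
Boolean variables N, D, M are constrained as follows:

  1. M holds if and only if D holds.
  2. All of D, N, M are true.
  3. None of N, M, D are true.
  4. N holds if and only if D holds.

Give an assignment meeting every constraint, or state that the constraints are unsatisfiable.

Unsatisfiable — no assignment works.

Case N = True:
  Constraint (3) is violated (N=T) — contradiction.
Case N = False:
  Constraint (2) is violated (N=F) — contradiction.
Both cases fail — unsatisfiable.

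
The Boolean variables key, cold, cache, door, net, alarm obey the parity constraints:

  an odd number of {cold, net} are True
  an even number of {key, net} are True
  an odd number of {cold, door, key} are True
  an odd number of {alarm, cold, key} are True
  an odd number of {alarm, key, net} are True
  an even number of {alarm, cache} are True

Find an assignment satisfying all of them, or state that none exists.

UNSATISFIABLE

Adding constraints 1, 4, 5 mod 2: every variable appears an even number of times on the left, so the left side is 0.
But the right sides sum to 1 (mod 2). 0 ≠ 1 — the system is inconsistent.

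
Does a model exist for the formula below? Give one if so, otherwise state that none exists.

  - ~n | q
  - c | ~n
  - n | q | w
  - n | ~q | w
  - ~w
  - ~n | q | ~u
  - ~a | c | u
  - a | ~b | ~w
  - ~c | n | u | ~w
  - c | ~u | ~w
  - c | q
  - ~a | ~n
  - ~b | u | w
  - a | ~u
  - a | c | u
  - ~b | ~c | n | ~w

Unit clause (~w) forces w = False.
Set b = False.
Try q = False:
  (~n | q) forces n = False.
  clause (n | q | w) is falsified — backtrack.
So q = True.
  then (n | ~q | w) forces n = True.
  then (~a | ~n) forces a = False.
  then (a | ~u) forces u = False.
  then (a | c | u) forces c = True.
All clauses satisfied.

b: False, q: True, c: True, a: False, n: True, w: False, u: False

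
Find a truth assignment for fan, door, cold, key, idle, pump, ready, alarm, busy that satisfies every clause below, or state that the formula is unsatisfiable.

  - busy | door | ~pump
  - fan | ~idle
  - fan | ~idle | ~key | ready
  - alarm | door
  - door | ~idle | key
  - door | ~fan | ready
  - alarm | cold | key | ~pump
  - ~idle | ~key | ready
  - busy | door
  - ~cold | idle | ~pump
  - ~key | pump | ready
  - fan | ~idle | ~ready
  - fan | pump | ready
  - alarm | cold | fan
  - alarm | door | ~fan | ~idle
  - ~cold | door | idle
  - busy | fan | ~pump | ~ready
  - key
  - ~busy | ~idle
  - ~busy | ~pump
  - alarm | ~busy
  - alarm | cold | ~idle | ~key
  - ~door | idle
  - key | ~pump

Unit clause (key) forces key = True.
Set fan = True.
Set door = True.
  then (~door | idle) forces idle = True.
  then (~idle | ~key | ready) forces ready = True.
  then (~busy | ~idle) forces busy = False.
Set cold = True.
Set pump = True.
Set alarm = True.
All clauses satisfied.

fan = True, door = True, cold = True, key = True, idle = True, pump = True, ready = True, alarm = True, busy = False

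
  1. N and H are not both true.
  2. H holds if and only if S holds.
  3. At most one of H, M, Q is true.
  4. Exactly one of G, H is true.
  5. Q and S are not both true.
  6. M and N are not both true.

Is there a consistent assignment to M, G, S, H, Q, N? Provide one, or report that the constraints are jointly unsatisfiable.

M: False, G: False, S: True, H: True, Q: False, N: False

  (1) N=F, H=T — not both ✓
  (2) H=T, S=T — same ✓
  (3) {H, M, Q}: 1 true — at most one ✓
  (4) {G, H}: 1 true — exactly one ✓
  (5) Q=F, S=T — not both ✓
  (6) M=F, N=F — not both ✓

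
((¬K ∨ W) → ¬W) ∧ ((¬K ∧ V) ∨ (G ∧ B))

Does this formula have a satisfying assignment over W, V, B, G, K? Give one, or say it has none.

W = False, V = False, B = True, G = True, K = True

  (¬K ∨ W) → ¬W = True
    ¬K ∨ W = False
      ¬K = False
    ¬W = True
  (¬K ∧ V) ∨ (G ∧ B) = True
    ¬K ∧ V = False
      ¬K = False
    G ∧ B = True
Both conjuncts True, so the formula holds.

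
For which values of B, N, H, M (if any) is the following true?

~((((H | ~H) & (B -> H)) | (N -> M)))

B: True, N: True, H: False, M: False

  ~((((H | ~H) & (B -> H)) | (N -> M))) = True
    ((H | ~H) & (B -> H)) | (N -> M) = False
      (H | ~H) & (B -> H) = False
        H | ~H = True
          ~H = True
        B -> H = False
      N -> M = False
The formula evaluates to True.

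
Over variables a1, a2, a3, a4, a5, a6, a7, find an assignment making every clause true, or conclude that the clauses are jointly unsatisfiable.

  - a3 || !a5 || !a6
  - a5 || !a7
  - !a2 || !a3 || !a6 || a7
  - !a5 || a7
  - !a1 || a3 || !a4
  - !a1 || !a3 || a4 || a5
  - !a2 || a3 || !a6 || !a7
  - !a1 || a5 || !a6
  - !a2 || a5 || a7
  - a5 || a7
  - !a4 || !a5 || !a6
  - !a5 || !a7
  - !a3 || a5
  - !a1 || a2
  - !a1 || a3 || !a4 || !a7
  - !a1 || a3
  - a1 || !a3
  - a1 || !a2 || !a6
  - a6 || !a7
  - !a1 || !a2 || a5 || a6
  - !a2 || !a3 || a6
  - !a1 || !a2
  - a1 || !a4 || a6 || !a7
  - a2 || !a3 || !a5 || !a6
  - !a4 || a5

Unsatisfiable

Case a5 = True:
  (!a5 || a7) forces a7 = True.
  Clause (!a5 || !a7) is falsified — contradiction.
Case a5 = False:
  (a5 || !a7) forces a7 = False.
  Clause (a5 || a7) is falsified — contradiction.
Both cases fail, so the formula is unsatisfiable.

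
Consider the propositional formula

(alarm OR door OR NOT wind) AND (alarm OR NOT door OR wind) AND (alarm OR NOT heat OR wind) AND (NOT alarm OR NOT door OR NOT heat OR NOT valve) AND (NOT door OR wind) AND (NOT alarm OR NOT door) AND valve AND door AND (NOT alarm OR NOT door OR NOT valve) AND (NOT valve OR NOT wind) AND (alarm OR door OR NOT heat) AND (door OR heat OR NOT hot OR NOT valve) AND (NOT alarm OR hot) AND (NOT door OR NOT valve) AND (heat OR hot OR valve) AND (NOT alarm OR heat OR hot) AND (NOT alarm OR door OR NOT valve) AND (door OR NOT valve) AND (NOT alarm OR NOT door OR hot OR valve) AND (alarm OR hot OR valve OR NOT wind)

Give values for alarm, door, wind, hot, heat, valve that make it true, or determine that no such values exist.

Case valve = True:
  (door) forces door = True.
  Clause (NOT door OR NOT valve) is falsified — contradiction.
Case valve = False:
  Clause (valve) is falsified — contradiction.
Both cases fail, so the formula is unsatisfiable.

Unsatisfiable — no assignment works.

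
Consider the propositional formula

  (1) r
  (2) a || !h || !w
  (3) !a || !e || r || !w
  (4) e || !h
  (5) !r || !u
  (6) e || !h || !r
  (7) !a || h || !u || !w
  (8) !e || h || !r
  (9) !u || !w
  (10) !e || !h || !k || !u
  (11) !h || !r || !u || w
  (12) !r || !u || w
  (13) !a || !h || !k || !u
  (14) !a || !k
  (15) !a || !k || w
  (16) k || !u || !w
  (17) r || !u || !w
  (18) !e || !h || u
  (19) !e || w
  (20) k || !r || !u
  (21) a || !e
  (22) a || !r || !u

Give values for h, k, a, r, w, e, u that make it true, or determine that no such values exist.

h = False, k = False, a = False, r = True, w = False, e = False, u = False

Unit clause (r) forces r = True.
In (!r || !u) only !u is left, so u = False.
Try h = True:
  (e || !h) forces e = True.
  clause (!e || !h || u) is falsified — backtrack.
So h = False.
  then (!e || h || !r) forces e = False.
Set k = False.
Set a = False.
Set w = False.
All clauses satisfied.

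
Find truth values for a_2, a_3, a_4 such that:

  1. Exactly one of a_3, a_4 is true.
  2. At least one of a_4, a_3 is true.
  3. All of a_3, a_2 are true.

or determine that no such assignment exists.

a_2: True, a_3: True, a_4: False

  (1) {a_3, a_4}: 1 true — exactly one ✓
  (2) {a_4, a_3}: 1 true — at least one ✓
  (3) {a_3, a_2}: all 2 true ✓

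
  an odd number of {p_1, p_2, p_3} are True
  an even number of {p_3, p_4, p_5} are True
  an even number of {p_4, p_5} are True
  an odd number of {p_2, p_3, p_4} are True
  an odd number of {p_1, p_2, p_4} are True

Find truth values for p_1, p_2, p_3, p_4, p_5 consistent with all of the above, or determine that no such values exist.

p_1 = False; p_2 = True; p_3 = False; p_4 = False; p_5 = False

{p_1, p_2, p_3}: 1 true → odd ✓
{p_3, p_4, p_5}: 0 true → even ✓
{p_4, p_5}: 0 true → even ✓
{p_2, p_3, p_4}: 1 true → odd ✓
{p_1, p_2, p_4}: 1 true → odd ✓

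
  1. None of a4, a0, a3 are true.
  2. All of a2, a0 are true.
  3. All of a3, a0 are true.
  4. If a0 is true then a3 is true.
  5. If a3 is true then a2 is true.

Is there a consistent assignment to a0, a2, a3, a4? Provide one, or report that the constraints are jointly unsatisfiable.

Unsatisfiable — no assignment works.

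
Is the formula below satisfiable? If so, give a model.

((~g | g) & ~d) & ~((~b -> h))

b = False, h = False, d = False, g = False

  (~g | g) & ~d = True
    ~g | g = True
      ~g = True
    ~d = True
  ~((~b -> h)) = True
    ~b -> h = False
      ~b = True
Both conjuncts True, so the formula holds.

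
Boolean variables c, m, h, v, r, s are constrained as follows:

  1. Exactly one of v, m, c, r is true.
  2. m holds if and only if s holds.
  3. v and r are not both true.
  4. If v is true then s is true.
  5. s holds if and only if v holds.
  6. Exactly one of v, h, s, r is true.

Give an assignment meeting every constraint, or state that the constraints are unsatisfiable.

c=F, m=F, h=F, v=F, r=T, s=F

  (1) {v, m, c, r}: 1 true — exactly one ✓
  (2) m=F, s=F — same ✓
  (3) v=F, r=T — not both ✓
  (4) v=F ⇒ s: vacuous ✓
  (5) s=F, v=F — same ✓
  (6) {v, h, s, r}: 1 true — exactly one ✓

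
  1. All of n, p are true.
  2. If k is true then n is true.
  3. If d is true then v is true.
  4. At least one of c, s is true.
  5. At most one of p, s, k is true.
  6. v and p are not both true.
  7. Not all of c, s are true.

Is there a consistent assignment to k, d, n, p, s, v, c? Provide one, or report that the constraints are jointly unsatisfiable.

k = False, d = False, n = True, p = True, s = False, v = False, c = True

  (1) {n, p}: all 2 true ✓
  (2) k=F ⇒ n: vacuous ✓
  (3) d=F ⇒ v: vacuous ✓
  (4) {c, s}: 1 true — at least one ✓
  (5) {p, s, k}: 1 true — at most one ✓
  (6) v=F, p=T — not both ✓
  (7) {c, s}: 1/2 true — not all ✓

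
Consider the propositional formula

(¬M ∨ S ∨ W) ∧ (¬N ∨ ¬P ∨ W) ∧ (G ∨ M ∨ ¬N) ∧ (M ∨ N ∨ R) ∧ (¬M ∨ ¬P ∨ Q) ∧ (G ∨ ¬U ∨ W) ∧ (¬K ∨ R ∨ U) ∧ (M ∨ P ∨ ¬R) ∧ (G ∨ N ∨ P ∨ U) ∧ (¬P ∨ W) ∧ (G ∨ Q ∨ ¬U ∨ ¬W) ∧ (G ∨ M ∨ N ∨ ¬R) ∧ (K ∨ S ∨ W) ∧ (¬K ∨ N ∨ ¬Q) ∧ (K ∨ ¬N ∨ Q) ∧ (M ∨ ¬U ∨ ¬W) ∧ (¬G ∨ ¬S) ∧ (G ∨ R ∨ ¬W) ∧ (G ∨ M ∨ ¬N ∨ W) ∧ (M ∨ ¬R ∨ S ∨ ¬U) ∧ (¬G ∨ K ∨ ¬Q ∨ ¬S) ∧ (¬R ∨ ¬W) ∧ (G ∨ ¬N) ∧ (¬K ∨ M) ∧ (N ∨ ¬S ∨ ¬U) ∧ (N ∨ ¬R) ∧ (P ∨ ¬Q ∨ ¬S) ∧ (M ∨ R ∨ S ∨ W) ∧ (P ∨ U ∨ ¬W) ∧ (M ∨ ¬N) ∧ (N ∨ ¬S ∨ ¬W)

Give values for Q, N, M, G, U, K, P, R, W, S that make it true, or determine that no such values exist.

Q = False, N = False, M = True, G = True, U = True, K = False, P = False, R = False, W = True, S = False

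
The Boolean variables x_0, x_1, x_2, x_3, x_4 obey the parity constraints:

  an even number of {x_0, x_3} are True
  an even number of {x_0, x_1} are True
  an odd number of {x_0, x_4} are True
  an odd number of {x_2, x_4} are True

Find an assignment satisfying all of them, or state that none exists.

x_0 = False, x_1 = False, x_2 = False, x_3 = False, x_4 = True

{x_0, x_3}: 0 true → even ✓
{x_0, x_1}: 0 true → even ✓
{x_0, x_4}: 1 true → odd ✓
{x_2, x_4}: 1 true → odd ✓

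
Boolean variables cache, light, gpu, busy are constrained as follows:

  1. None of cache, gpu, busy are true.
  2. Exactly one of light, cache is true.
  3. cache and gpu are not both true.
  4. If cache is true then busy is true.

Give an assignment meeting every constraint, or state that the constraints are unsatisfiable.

cache: False, light: True, gpu: False, busy: False

  (1) {cache, gpu, busy}: 0 true — none ✓
  (2) {light, cache}: 1 true — exactly one ✓
  (3) cache=F, gpu=F — not both ✓
  (4) cache=F ⇒ busy: vacuous ✓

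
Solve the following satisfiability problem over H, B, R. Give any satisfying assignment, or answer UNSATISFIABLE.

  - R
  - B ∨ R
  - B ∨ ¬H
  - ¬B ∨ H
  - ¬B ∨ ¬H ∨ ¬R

H=F, B=F, R=T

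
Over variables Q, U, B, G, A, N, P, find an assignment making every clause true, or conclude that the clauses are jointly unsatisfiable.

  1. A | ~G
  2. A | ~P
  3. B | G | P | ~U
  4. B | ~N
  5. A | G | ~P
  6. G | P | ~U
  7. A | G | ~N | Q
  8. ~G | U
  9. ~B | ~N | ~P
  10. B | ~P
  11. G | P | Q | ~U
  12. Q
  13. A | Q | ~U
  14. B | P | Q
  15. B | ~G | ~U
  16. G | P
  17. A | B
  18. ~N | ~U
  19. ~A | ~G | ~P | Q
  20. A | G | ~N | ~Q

Unit clause (Q) forces Q = True.
Set U = True.
  then (~N | ~U) forces N = False.
Set B = True.
Set G = True.
  then (A | ~G) forces A = True.
Set P = True.
All clauses satisfied.

Q = True, U = True, B = True, G = True, A = True, N = False, P = True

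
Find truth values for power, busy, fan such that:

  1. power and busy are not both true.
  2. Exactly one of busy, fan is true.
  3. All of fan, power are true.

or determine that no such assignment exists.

power = True, busy = False, fan = True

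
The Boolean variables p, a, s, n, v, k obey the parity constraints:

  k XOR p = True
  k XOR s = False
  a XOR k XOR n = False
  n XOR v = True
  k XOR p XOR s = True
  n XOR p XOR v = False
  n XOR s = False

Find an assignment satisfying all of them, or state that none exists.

p=T; a=F; s=F; n=F; v=T; k=F

k XOR p = F XOR T = True ✓
k XOR s = F XOR F = False ✓
a XOR k XOR n = F XOR F XOR F = False ✓
n XOR v = F XOR T = True ✓
k XOR p XOR s = F XOR T XOR F = True ✓
n XOR p XOR v = F XOR T XOR T = False ✓
n XOR s = F XOR F = False ✓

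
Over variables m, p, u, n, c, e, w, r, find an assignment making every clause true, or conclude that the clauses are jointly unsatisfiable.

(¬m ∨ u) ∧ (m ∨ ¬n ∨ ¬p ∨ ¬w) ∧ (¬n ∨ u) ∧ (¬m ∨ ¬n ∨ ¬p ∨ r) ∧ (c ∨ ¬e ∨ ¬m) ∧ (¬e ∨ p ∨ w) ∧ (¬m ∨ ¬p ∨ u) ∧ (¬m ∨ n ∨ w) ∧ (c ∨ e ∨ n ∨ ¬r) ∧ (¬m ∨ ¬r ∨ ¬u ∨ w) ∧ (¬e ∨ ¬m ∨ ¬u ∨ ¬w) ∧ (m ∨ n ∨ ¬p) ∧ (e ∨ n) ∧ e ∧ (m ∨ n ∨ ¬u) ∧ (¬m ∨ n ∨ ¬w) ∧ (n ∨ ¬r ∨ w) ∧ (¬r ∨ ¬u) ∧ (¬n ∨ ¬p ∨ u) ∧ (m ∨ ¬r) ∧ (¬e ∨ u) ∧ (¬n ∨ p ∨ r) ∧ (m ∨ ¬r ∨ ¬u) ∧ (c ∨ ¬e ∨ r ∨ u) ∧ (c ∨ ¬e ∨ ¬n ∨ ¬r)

m = False, p = True, u = True, n = True, c = True, e = True, w = False, r = False

Unit clause (e) forces e = True.
In (¬e ∨ u) only u is left, so u = True.
In (¬r ∨ ¬u) only ¬r is left, so r = False.
Try m = True:
  (c ∨ ¬e ∨ ¬m) forces c = True.
  (¬e ∨ ¬m ∨ ¬u ∨ ¬w) forces w = False.
  (¬e ∨ p ∨ w) forces p = True.
  (¬m ∨ ¬n ∨ ¬p ∨ r) forces n = False.
  clause (¬m ∨ n ∨ w) is falsified — backtrack.
So m = False.
  then (m ∨ n ∨ ¬u) forces n = True.
  then (¬n ∨ p ∨ r) forces p = True.
  then (m ∨ ¬n ∨ ¬p ∨ ¬w) forces w = False.
Set c = True.
All clauses satisfied.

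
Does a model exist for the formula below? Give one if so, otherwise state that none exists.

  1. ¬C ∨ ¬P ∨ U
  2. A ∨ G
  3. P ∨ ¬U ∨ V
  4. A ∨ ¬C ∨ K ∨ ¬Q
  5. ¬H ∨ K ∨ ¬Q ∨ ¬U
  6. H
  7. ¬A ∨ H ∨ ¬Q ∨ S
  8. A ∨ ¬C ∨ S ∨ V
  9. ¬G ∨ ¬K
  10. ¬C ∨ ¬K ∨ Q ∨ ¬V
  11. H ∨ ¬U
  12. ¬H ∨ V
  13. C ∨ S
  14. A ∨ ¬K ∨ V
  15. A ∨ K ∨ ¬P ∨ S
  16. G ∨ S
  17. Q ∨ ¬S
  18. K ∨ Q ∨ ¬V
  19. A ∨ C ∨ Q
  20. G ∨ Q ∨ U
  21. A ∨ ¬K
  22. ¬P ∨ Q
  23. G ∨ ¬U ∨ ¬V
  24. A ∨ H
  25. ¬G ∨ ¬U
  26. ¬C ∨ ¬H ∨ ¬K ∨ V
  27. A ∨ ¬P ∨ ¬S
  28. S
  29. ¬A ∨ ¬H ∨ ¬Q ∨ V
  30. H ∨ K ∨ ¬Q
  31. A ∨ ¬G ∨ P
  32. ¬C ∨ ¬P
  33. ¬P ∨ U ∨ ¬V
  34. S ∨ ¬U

A = True, V = True, G = False, P = False, H = True, C = False, Q = True, U = False, S = True, K = False

Unit clause (H) forces H = True.
In (¬H ∨ V) only V is left, so V = True.
Unit clause (S) forces S = True.
In (Q ∨ ¬S) only Q is left, so Q = True.
Set A = True.
Set G = False.
  then (G ∨ ¬U ∨ ¬V) forces U = False.
  then (¬P ∨ U ∨ ¬V) forces P = False.
Set C = False.
Set K = False.
All clauses satisfied.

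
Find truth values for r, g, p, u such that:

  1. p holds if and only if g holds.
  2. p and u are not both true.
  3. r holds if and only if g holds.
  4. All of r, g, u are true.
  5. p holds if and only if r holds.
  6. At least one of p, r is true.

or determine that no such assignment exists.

Unsatisfiable

Case g = True:
  (1) with g=T forces p = True.
  (2) with p=T forces u = False.
  Constraint (4) is violated (u=F) — contradiction.
Case g = False:
  Constraint (4) is violated (g=F) — contradiction.
Both cases fail — unsatisfiable.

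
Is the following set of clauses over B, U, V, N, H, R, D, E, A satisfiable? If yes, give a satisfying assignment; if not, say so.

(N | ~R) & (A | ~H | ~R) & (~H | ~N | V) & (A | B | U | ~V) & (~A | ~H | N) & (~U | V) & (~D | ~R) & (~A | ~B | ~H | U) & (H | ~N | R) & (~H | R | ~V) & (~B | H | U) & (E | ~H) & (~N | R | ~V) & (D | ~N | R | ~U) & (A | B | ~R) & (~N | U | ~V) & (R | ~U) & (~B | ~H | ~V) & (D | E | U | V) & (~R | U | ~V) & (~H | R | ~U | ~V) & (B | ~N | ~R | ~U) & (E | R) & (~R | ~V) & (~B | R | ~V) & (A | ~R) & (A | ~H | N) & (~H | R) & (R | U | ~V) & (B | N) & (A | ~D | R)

Set B = False.
  then (B | N) forces N = True.
Try U = True:
  (~U | V) forces V = True.
  (~N | R | ~V) forces R = True.
  clause (B | ~N | ~R | ~U) is falsified — backtrack.
So U = False.
  then (~N | U | ~V) forces V = False.
  then (~H | ~N | V) forces H = False.
  then (H | ~N | R) forces R = True.
  then (A | B | ~R) forces A = True.
  then (~D | ~R) forces D = False.
  then (D | E | U | V) forces E = True.
All clauses satisfied.

B=F, U=F, V=F, N=T, H=F, R=T, D=F, E=T, A=T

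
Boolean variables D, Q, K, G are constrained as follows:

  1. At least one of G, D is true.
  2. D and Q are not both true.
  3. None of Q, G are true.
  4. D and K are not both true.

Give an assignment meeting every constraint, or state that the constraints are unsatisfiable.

D = True; Q = False; K = False; G = False

  (1) {G, D}: 1 true — at least one ✓
  (2) D=T, Q=F — not both ✓
  (3) {Q, G}: 0 true — none ✓
  (4) D=T, K=F — not both ✓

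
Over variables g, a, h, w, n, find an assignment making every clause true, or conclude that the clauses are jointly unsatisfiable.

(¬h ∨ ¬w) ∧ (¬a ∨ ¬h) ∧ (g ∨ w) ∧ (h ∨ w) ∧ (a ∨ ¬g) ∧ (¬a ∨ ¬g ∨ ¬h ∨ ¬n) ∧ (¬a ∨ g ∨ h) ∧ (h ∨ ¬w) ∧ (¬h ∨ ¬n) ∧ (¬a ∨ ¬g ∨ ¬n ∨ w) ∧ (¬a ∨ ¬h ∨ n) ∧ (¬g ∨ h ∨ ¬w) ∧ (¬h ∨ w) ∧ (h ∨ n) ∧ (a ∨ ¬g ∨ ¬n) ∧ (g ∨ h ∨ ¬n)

Case h = True:
  (¬h ∨ ¬w) forces w = False.
  Clause (¬h ∨ w) is falsified — contradiction.
Case h = False:
  (h ∨ w) forces w = True.
  Clause (h ∨ ¬w) is falsified — contradiction.
Both cases fail, so the formula is unsatisfiable.

Unsatisfiable — no assignment works.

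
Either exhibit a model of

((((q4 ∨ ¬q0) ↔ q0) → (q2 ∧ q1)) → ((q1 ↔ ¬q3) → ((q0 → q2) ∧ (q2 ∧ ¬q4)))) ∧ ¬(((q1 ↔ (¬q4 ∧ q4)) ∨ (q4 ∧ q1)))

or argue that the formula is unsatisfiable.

q0 = True, q1 = True, q2 = True, q3 = False, q4 = False

  (((q4 ∨ ¬q0) ↔ q0) → (q2 ∧ q1)) → ((q1 ↔ ¬q3) → ((q0 → q2) ∧ (q2 ∧ ¬q4))) = True
    ((q4 ∨ ¬q0) ↔ q0) → (q2 ∧ q1) = True
      (q4 ∨ ¬q0) ↔ q0 = False
        q4 ∨ ¬q0 = False
          ¬q0 = False
      q2 ∧ q1 = True
    (q1 ↔ ¬q3) → ((q0 → q2) ∧ (q2 ∧ ¬q4)) = True
      q1 ↔ ¬q3 = True
        ¬q3 = True
      (q0 → q2) ∧ (q2 ∧ ¬q4) = True
        q0 → q2 = True
        q2 ∧ ¬q4 = True
          ¬q4 = True
  ¬(((q1 ↔ (¬q4 ∧ q4)) ∨ (q4 ∧ q1))) = True
    (q1 ↔ (¬q4 ∧ q4)) ∨ (q4 ∧ q1) = False
      q1 ↔ (¬q4 ∧ q4) = False
        ¬q4 ∧ q4 = False
          ¬q4 = True
      q4 ∧ q1 = False
Both conjuncts True, so the formula holds.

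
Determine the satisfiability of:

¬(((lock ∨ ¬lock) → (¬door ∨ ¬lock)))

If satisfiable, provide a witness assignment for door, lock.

door: True, lock: True

  ¬(((lock ∨ ¬lock) → (¬door ∨ ¬lock))) = True
    (lock ∨ ¬lock) → (¬door ∨ ¬lock) = False
      lock ∨ ¬lock = True
        ¬lock = False
      ¬door ∨ ¬lock = False
        ¬door = False
        ¬lock = False
The formula evaluates to True.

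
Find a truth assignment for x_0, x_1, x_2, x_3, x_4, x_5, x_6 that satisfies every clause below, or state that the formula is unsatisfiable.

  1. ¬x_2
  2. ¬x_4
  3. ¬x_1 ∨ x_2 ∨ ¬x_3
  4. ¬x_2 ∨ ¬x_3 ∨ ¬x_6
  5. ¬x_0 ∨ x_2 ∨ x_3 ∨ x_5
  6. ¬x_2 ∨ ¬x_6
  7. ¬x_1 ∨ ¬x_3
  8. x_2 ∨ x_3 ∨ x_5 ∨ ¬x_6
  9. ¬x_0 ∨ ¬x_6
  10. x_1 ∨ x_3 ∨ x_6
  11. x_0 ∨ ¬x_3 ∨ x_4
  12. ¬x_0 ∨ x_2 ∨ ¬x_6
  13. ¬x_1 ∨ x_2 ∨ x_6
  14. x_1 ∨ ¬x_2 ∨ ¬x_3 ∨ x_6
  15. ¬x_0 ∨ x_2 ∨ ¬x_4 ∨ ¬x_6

Unit clause (¬x_2) forces x_2 = False.
Unit clause (¬x_4) forces x_4 = False.
Set x_0 = True.
  then (¬x_0 ∨ ¬x_6) forces x_6 = False.
  then (¬x_1 ∨ x_2 ∨ x_6) forces x_1 = False.
  then (x_1 ∨ x_3 ∨ x_6) forces x_3 = True.
Set x_5 = False.
All clauses satisfied.

x_0: True, x_1: False, x_2: False, x_3: True, x_4: False, x_5: False, x_6: False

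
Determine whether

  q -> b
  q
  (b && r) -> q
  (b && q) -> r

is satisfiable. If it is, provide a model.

b: True; q: True; r: True

Unit clause (q) forces q = True.
In (b || !q) only b is left, so b = True.
In (!b || !q || r) only r is left, so r = True.
Check each clause:
  (q): q holds.
  (!b || q || !r): q holds.
  (!b || !q || r): r holds.
  (b || !q): b holds.
All clauses satisfied.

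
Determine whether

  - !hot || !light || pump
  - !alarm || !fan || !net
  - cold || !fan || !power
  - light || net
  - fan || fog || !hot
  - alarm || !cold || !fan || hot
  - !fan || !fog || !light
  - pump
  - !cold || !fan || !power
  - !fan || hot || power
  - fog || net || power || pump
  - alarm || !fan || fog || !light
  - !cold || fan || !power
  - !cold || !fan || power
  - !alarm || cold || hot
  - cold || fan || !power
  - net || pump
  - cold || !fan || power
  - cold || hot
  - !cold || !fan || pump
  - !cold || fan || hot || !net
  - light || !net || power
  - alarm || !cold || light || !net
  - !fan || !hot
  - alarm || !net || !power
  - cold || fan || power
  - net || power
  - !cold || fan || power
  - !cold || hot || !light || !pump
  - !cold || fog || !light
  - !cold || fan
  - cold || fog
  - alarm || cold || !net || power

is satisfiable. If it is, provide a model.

No satisfying assignment exists.

Case fan = True:
  (pump) forces pump = True.
  (!fan || !hot) forces hot = False.
  (!fan || hot || power) forces power = True.
  (cold || !fan || !power) forces cold = True.
  Clause (!cold || !fan || !power) is falsified — contradiction.
Case fan = False:
  (pump) forces pump = True.
  (!cold || fan) forces cold = False.
  (cold || fan || !power) forces power = False.
  Clause (cold || fan || power) is falsified — contradiction.
Both cases fail, so the formula is unsatisfiable.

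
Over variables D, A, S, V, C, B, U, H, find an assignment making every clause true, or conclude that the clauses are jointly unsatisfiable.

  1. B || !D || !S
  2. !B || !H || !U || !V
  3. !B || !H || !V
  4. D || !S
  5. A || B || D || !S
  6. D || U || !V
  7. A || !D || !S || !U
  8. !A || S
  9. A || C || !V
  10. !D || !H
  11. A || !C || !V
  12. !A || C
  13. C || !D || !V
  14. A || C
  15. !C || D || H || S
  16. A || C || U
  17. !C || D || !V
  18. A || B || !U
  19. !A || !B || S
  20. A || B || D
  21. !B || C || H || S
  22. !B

D = True; A = False; S = False; V = False; C = True; B = False; U = False; H = False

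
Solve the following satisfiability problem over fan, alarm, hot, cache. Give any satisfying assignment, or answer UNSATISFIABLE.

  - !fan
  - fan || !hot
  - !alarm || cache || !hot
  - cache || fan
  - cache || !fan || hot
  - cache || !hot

fan = False, alarm = True, hot = False, cache = True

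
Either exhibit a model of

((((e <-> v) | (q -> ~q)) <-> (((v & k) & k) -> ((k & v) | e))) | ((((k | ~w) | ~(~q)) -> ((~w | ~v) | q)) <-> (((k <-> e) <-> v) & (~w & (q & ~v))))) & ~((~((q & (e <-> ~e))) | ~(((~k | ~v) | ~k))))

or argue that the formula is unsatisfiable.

The conjunct ~((~((q & (e <-> ~e))) | ~(((~k | ~v) | ~k)))) is unsatisfiable on its own:
  e = True: this becomes ~((True | ~(((~k | ~v) | ~k)))) = False.
  e = False: this becomes ~((True | ~(((~k | ~v) | ~k)))) = False.
So the whole conjunction is unsatisfiable.

UNSATISFIABLE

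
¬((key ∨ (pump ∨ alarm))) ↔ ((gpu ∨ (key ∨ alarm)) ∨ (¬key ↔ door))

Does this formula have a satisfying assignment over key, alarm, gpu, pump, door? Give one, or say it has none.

key = False, alarm = False, gpu = True, pump = False, door = False

  ¬((key ∨ (pump ∨ alarm))) ↔ ((gpu ∨ (key ∨ alarm)) ∨ (¬key ↔ door)) = True
    ¬((key ∨ (pump ∨ alarm))) = True
      key ∨ (pump ∨ alarm) = False
        pump ∨ alarm = False
    (gpu ∨ (key ∨ alarm)) ∨ (¬key ↔ door) = True
      gpu ∨ (key ∨ alarm) = True
        key ∨ alarm = False
      ¬key ↔ door = False
        ¬key = True
The formula evaluates to True.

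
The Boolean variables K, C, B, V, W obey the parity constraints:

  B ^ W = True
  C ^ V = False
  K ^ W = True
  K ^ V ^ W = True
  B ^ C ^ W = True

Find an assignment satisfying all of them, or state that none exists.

K = False, C = False, B = False, V = False, W = True

B ^ W = F ^ T = True ✓
C ^ V = F ^ F = False ✓
K ^ W = F ^ T = True ✓
K ^ V ^ W = F ^ F ^ T = True ✓
B ^ C ^ W = F ^ F ^ T = True ✓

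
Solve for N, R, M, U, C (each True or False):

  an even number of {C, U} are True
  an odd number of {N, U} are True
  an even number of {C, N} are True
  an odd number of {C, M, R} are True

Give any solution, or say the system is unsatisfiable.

Unsatisfiable — no assignment works.

Adding constraints 1, 2, 3 mod 2: every variable appears an even number of times on the left, so the left side is 0.
But the right sides sum to 1 (mod 2). 0 ≠ 1 — the system is inconsistent.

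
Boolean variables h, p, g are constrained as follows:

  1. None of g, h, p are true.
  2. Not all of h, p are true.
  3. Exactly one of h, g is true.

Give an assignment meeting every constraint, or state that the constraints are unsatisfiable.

Case h = True:
  Constraint (1) is violated (h=T) — contradiction.
Case h = False:
  (1) forces g = False.
  Constraint (3) is violated (h=F, g=F) — contradiction.
Both cases fail — unsatisfiable.

UNSATISFIABLE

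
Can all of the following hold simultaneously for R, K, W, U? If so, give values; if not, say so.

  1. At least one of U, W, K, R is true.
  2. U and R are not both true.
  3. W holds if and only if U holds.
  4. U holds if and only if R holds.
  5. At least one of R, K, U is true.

R: False, K: True, W: False, U: False

  (1) {U, W, K, R}: 1 true — at least one ✓
  (2) U=F, R=F — not both ✓
  (3) W=F, U=F — same ✓
  (4) U=F, R=F — same ✓
  (5) {R, K, U}: 1 true — at least one ✓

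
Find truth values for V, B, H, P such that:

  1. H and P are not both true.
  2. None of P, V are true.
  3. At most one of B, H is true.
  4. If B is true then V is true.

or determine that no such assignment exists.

V=F; B=F; H=F; P=F

  (1) H=F, P=F — not both ✓
  (2) {P, V}: 0 true — none ✓
  (3) {B, H}: 0 true — at most one ✓
  (4) B=F ⇒ V: vacuous ✓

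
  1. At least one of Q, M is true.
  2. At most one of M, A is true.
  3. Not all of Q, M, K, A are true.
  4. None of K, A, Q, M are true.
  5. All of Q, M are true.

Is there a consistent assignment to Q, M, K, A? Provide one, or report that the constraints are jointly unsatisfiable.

Case Q = True:
  Constraint (4) is violated (Q=T) — contradiction.
Case Q = False:
  Constraint (5) is violated (Q=F) — contradiction.
Both cases fail — unsatisfiable.

The formula is unsatisfiable.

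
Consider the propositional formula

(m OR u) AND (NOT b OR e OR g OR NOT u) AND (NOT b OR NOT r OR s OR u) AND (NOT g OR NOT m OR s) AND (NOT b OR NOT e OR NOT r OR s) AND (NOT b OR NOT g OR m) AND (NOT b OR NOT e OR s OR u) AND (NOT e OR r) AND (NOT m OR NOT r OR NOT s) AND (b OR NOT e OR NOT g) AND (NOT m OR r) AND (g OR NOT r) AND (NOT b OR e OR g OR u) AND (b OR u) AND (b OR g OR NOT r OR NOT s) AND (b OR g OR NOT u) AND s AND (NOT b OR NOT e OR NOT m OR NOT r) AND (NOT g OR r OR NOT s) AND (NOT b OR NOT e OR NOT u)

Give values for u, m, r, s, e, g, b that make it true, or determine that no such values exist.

Unit clause (s) forces s = True.
Set u = True.
Try m = True:
  (NOT m OR NOT r OR NOT s) forces r = False.
  clause (NOT m OR r) is falsified — backtrack.
So m = False.
Try r = False:
  (NOT e OR r) forces e = False.
  (NOT g OR r OR NOT s) forces g = False.
  (NOT b OR e OR g OR NOT u) forces b = False.
  clause (b OR g OR NOT u) is falsified — backtrack.
So r = True.
  then (g OR NOT r) forces g = True.
  then (NOT b OR NOT g OR m) forces b = False.
  then (b OR NOT e OR NOT g) forces e = False.
All clauses satisfied.

u = True, m = False, r = True, s = True, e = False, g = True, b = False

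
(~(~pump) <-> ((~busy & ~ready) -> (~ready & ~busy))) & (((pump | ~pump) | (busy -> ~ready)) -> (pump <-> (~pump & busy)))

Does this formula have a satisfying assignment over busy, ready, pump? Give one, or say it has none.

The formula is unsatisfiable.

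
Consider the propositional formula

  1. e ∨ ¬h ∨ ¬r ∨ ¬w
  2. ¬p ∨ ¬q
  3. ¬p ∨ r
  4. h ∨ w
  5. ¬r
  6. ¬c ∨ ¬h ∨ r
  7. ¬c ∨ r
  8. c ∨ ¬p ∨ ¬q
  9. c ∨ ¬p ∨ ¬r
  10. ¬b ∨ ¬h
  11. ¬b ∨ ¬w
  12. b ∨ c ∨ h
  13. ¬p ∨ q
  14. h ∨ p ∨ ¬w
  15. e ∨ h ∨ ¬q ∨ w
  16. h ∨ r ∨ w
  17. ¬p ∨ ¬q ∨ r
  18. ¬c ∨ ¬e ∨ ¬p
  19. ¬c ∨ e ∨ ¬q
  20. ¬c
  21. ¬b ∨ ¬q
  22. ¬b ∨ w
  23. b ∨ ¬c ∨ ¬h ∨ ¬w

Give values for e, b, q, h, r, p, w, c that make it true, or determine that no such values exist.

Unit clause (¬r) forces r = False.
In (¬c ∨ r) only ¬c is left, so c = False.
In (¬p ∨ r) only ¬p is left, so p = False.
Set e = False.
Try b = True:
  (¬b ∨ ¬h) forces h = False.
  (h ∨ w) forces w = True.
  clause (¬b ∨ ¬w) is falsified — backtrack.
So b = False.
  then (b ∨ c ∨ h) forces h = True.
Set q = True.
Set w = False.
All clauses satisfied.

e = False, b = False, q = True, h = True, r = False, p = False, w = False, c = False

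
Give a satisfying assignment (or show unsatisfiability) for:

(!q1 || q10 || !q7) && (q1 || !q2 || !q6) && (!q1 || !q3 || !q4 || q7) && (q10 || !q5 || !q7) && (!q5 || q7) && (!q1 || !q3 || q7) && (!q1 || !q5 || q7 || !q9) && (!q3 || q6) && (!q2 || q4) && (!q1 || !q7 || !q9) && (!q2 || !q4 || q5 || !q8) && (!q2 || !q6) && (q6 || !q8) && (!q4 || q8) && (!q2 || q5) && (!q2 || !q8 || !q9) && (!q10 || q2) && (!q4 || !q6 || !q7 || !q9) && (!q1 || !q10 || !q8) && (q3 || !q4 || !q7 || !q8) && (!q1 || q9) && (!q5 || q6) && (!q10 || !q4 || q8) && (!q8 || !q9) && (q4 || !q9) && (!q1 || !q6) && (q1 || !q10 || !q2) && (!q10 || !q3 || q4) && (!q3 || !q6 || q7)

q1=F, q2=F, q3=T, q4=F, q5=F, q6=T, q7=T, q8=T, q9=F, q10=F

Set q1 = False.
Try q2 = True:
  (q1 || !q2 || !q6) forces q6 = False.
  (!q3 || q6) forces q3 = False.
  (!q2 || q4) forces q4 = True.
  (q6 || !q8) forces q8 = False.
  clause (!q4 || q8) is falsified — backtrack.
So q2 = False.
  then (!q10 || q2) forces q10 = False.
Set q3 = True.
  then (!q3 || q6) forces q6 = True.
  then (!q3 || !q6 || q7) forces q7 = True.
  then (q10 || !q5 || !q7) forces q5 = False.
Set q4 = False.
  then (q4 || !q9) forces q9 = False.
Set q8 = True.
All clauses satisfied.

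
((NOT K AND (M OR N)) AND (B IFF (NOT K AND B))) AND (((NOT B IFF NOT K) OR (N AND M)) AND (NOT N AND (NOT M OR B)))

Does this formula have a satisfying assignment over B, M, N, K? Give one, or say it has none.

No satisfying assignment exists.

Case N = True: the conjunct NOT N is False.
Case N = False: the formula simplifies to ((NOT K AND M) AND (B IFF (NOT K AND B))) AND ((NOT B IFF NOT K) AND (NOT M OR B)).
  K = True: the conjunct NOT K is False.
  K = False: simplifies to (M AND (B IFF B)) AND (NOT B AND (NOT M OR B)).
    B = True: the conjunct NOT B is False.
    B = False: simplifies to M AND NOT M.
      M = True: the conjunct NOT M is False.
      M = False: the conjunct M is False.
Both cases fail — unsatisfiable.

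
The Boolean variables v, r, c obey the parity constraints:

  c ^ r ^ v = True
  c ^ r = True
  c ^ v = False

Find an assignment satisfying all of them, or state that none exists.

v: False, r: True, c: False

c ^ r ^ v = F ^ T ^ F = True ✓
c ^ r = F ^ T = True ✓
c ^ v = F ^ F = False ✓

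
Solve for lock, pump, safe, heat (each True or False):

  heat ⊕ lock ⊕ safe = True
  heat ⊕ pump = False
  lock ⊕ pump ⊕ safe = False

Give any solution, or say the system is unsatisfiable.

Unsatisfiable — no assignment works.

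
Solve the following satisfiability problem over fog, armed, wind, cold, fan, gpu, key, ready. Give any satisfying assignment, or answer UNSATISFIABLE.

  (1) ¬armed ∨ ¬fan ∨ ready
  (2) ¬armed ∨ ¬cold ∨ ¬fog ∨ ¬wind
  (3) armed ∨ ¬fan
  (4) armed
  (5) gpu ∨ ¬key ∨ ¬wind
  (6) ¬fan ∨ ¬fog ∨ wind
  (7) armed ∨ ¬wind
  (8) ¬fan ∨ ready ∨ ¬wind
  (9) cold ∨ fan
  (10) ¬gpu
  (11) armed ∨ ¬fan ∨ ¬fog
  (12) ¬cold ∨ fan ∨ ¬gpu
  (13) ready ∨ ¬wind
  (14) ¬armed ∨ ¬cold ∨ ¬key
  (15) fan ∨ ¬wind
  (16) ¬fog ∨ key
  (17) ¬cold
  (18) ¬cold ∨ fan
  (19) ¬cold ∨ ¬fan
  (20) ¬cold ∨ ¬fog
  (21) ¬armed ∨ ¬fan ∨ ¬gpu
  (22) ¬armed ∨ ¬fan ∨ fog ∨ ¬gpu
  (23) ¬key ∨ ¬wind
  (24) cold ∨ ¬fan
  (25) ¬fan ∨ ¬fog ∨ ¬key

Case cold = True:
  Clause (¬cold) is falsified — contradiction.
Case cold = False:
  (armed) forces armed = True.
  (cold ∨ fan) forces fan = True.
  Clause (cold ∨ ¬fan) is falsified — contradiction.
Both cases fail, so the formula is unsatisfiable.

Unsatisfiable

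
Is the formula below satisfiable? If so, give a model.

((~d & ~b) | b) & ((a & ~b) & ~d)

a = True, b = False, d = False

  (~d & ~b) | b = True
    ~d & ~b = True
      ~d = True
      ~b = True
  (a & ~b) & ~d = True
    a & ~b = True
      ~b = True
    ~d = True
Both conjuncts True, so the formula holds.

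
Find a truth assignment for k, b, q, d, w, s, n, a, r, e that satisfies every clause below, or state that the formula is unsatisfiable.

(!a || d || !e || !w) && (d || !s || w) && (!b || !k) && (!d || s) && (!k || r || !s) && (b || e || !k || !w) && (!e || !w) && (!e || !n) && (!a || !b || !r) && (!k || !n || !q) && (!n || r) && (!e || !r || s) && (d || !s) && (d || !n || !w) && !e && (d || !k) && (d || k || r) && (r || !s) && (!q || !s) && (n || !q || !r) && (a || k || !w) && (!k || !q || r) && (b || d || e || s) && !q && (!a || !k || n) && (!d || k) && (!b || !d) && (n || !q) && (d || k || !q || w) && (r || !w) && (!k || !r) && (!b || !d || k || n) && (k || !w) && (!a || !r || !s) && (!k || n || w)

Unit clause (!e) forces e = False.
Unit clause (!q) forces q = False.
Set k = False.
  then (!d || k) forces d = False.
  then (k || !w) forces w = False.
  then (d || !s || w) forces s = False.
  then (d || k || r) forces r = True.
  then (b || d || e || s) forces b = True.
  then (!a || !b || !r) forces a = False.
Set n = False.
All clauses satisfied.

k = False, b = True, q = False, d = False, w = False, s = False, n = False, a = False, r = True, e = False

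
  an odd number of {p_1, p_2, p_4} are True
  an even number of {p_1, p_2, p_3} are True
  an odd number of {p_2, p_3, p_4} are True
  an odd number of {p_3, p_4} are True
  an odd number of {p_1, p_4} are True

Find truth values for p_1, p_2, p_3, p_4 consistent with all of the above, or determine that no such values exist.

p_1=T; p_2=F; p_3=T; p_4=F

{p_1, p_2, p_4}: 1 true → odd ✓
{p_1, p_2, p_3}: 2 true → even ✓
{p_2, p_3, p_4}: 1 true → odd ✓
{p_3, p_4}: 1 true → odd ✓
{p_1, p_4}: 1 true → odd ✓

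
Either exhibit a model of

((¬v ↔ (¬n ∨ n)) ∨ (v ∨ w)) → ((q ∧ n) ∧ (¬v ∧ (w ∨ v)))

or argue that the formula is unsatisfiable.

w: True; v: False; q: True; n: True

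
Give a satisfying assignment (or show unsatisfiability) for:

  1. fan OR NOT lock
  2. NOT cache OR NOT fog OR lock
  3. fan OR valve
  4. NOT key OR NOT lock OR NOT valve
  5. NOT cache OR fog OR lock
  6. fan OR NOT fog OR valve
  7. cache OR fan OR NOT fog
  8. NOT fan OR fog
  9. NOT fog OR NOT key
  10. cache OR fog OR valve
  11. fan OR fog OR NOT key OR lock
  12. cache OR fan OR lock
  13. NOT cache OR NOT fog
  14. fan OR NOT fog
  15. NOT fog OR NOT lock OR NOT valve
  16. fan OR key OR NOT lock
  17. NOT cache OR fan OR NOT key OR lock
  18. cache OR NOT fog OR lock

Set lock = True.
  then (fan OR NOT lock) forces fan = True.
  then (NOT fan OR fog) forces fog = True.
  then (NOT fog OR NOT key) forces key = False.
  then (NOT cache OR NOT fog) forces cache = False.
  then (NOT fog OR NOT lock OR NOT valve) forces valve = False.
All clauses satisfied.

lock=T, key=F, fan=T, fog=T, valve=F, cache=F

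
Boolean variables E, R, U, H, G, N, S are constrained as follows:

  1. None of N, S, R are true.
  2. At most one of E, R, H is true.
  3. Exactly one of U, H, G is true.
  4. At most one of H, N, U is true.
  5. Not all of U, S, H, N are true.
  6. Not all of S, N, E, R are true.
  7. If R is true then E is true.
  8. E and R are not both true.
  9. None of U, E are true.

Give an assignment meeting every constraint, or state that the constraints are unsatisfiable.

E = False, R = False, U = False, H = False, G = True, N = False, S = False

  (1) {N, S, R}: 0 true — none ✓
  (2) {E, R, H}: 0 true — at most one ✓
  (3) {U, H, G}: 1 true — exactly one ✓
  (4) {H, N, U}: 0 true — at most one ✓
  (5) {U, S, H, N}: 0/4 true — not all ✓
  (6) {S, N, E, R}: 0/4 true — not all ✓
  (7) R=F ⇒ E: vacuous ✓
  (8) E=F, R=F — not both ✓
  (9) {U, E}: 0 true — none ✓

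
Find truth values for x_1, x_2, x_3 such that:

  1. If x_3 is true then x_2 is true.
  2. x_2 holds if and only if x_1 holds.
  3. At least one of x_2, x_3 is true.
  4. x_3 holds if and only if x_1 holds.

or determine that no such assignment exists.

x_1=T, x_2=T, x_3=T

  (1) x_3=T ⇒ x_2: T ✓
  (2) x_2=T, x_1=T — same ✓
  (3) {x_2, x_3}: 2 true — at least one ✓
  (4) x_3=T, x_1=T — same ✓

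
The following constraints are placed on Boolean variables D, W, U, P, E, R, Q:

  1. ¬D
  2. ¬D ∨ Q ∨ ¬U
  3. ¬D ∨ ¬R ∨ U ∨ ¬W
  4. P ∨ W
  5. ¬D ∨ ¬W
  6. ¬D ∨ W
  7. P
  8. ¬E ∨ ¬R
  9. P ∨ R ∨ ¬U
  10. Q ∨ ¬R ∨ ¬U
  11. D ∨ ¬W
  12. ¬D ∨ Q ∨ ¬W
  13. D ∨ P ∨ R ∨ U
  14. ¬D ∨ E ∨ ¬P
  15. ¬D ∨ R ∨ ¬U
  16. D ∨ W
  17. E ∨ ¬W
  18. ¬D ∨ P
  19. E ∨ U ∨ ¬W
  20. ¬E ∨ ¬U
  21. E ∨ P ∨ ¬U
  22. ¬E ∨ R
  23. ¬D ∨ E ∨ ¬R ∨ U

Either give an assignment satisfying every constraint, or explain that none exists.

Unsatisfiable

Case D = True:
  Clause (¬D) is falsified — contradiction.
Case D = False:
  (P) forces P = True.
  (D ∨ ¬W) forces W = False.
  Clause (D ∨ W) is falsified — contradiction.
Both cases fail, so the formula is unsatisfiable.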